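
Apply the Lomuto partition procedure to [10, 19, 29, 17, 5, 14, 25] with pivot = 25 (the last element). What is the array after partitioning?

Lomuto partition with pivot = 25:

Initial array: [10, 19, 29, 17, 5, 14, 25]

arr[0]=10 <= 25: swap with position 0, array becomes [10, 19, 29, 17, 5, 14, 25]
arr[1]=19 <= 25: swap with position 1, array becomes [10, 19, 29, 17, 5, 14, 25]
arr[2]=29 > 25: no swap
arr[3]=17 <= 25: swap with position 2, array becomes [10, 19, 17, 29, 5, 14, 25]
arr[4]=5 <= 25: swap with position 3, array becomes [10, 19, 17, 5, 29, 14, 25]
arr[5]=14 <= 25: swap with position 4, array becomes [10, 19, 17, 5, 14, 29, 25]

Place pivot at position 5: [10, 19, 17, 5, 14, 25, 29]
Pivot position: 5

After partitioning with pivot 25, the array becomes [10, 19, 17, 5, 14, 25, 29]. The pivot is placed at index 5. All elements to the left of the pivot are <= 25, and all elements to the right are > 25.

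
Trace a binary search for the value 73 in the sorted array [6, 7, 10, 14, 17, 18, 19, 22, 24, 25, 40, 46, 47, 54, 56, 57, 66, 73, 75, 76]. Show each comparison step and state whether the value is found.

Binary search for 73 in [6, 7, 10, 14, 17, 18, 19, 22, 24, 25, 40, 46, 47, 54, 56, 57, 66, 73, 75, 76]:

lo=0, hi=19, mid=9, arr[mid]=25 -> 25 < 73, search right half
lo=10, hi=19, mid=14, arr[mid]=56 -> 56 < 73, search right half
lo=15, hi=19, mid=17, arr[mid]=73 -> Found target at index 17!

Binary search finds 73 at index 17 after 3 comparisons. The search repeatedly halves the search space by comparing with the middle element.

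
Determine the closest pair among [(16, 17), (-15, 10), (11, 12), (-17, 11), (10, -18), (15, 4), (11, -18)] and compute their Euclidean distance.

Computing all pairwise distances among 7 points:

d((16, 17), (-15, 10)) = 31.7805
d((16, 17), (11, 12)) = 7.0711
d((16, 17), (-17, 11)) = 33.541
d((16, 17), (10, -18)) = 35.5106
d((16, 17), (15, 4)) = 13.0384
d((16, 17), (11, -18)) = 35.3553
d((-15, 10), (11, 12)) = 26.0768
d((-15, 10), (-17, 11)) = 2.2361
d((-15, 10), (10, -18)) = 37.5366
d((-15, 10), (15, 4)) = 30.5941
d((-15, 10), (11, -18)) = 38.2099
d((11, 12), (-17, 11)) = 28.0179
d((11, 12), (10, -18)) = 30.0167
d((11, 12), (15, 4)) = 8.9443
d((11, 12), (11, -18)) = 30.0
d((-17, 11), (10, -18)) = 39.6232
d((-17, 11), (15, 4)) = 32.7567
d((-17, 11), (11, -18)) = 40.3113
d((10, -18), (15, 4)) = 22.561
d((10, -18), (11, -18)) = 1.0 <-- minimum
d((15, 4), (11, -18)) = 22.3607

Closest pair: (10, -18) and (11, -18) with distance 1.0

The closest pair is (10, -18) and (11, -18) with Euclidean distance 1.0. For 7 points, brute-force pairwise comparison is shown above. For large n, the divide-and-conquer algorithm (sort by x, recurse on halves, check the dividing strip) achieves O(n log n).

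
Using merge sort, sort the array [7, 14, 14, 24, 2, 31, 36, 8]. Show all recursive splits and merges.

Merge sort trace:

Split: [7, 14, 14, 24, 2, 31, 36, 8] -> [7, 14, 14, 24] and [2, 31, 36, 8]
  Split: [7, 14, 14, 24] -> [7, 14] and [14, 24]
    Split: [7, 14] -> [7] and [14]
    Merge: [7] + [14] -> [7, 14]
    Split: [14, 24] -> [14] and [24]
    Merge: [14] + [24] -> [14, 24]
  Merge: [7, 14] + [14, 24] -> [7, 14, 14, 24]
  Split: [2, 31, 36, 8] -> [2, 31] and [36, 8]
    Split: [2, 31] -> [2] and [31]
    Merge: [2] + [31] -> [2, 31]
    Split: [36, 8] -> [36] and [8]
    Merge: [36] + [8] -> [8, 36]
  Merge: [2, 31] + [8, 36] -> [2, 8, 31, 36]
Merge: [7, 14, 14, 24] + [2, 8, 31, 36] -> [2, 7, 8, 14, 14, 24, 31, 36]

Final sorted array: [2, 7, 8, 14, 14, 24, 31, 36]

The merge sort proceeds by recursively splitting the array and merging sorted halves.
After all merges, the sorted array is [2, 7, 8, 14, 14, 24, 31, 36].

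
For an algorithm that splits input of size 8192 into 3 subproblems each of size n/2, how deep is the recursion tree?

For divide and conquer with division factor 2:

Problem sizes at each level:
Level 0: 8192
Level 1: 4096
Level 2: 2048
Level 3: 1024
Level 4: 512
Level 5: 256
Level 6: 128
Level 7: 64
Level 8: 32
Level 9: 16
Level 10: 8
Level 11: 4
Level 12: 2
Level 13: 1

The root is level 0 and the size-1 base case is level 13 (the tree spans levels 0 through 13, i.e. 14 levels counting the root), so the depth is the number of divisions: log_2(8192) = 13

The recursion tree depth is log_2(8192) = 13. At each level, the problem size is divided by 2, so it takes 13 divisions to reduce to a base case of size 1. The algorithm makes 3 recursive calls at each level.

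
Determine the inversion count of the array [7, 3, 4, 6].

Finding inversions in [7, 3, 4, 6]:

(0, 1): arr[0]=7 > arr[1]=3
(0, 2): arr[0]=7 > arr[2]=4
(0, 3): arr[0]=7 > arr[3]=6

Total inversions: 3

The array has 3 inversion(s): (0,1), (0,2), (0,3). Each pair (i,j) satisfies i < j and arr[i] > arr[j].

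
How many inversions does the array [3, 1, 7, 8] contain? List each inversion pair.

Finding inversions in [3, 1, 7, 8]:

(0, 1): arr[0]=3 > arr[1]=1

Total inversions: 1

The array has 1 inversion(s): (0,1). Each pair (i,j) satisfies i < j and arr[i] > arr[j].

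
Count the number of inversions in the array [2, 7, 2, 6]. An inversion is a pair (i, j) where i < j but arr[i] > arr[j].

Finding inversions in [2, 7, 2, 6]:

(1, 2): arr[1]=7 > arr[2]=2
(1, 3): arr[1]=7 > arr[3]=6

Total inversions: 2

The array has 2 inversion(s): (1,2), (1,3). Each pair (i,j) satisfies i < j and arr[i] > arr[j].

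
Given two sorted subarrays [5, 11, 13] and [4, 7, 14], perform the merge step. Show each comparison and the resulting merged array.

Merging process:

Compare 5 vs 4: take 4 from right. Merged: [4]
Compare 5 vs 7: take 5 from left. Merged: [4, 5]
Compare 11 vs 7: take 7 from right. Merged: [4, 5, 7]
Compare 11 vs 14: take 11 from left. Merged: [4, 5, 7, 11]
Compare 13 vs 14: take 13 from left. Merged: [4, 5, 7, 11, 13]
Append remaining from right: [14]. Merged: [4, 5, 7, 11, 13, 14]

Final merged array: [4, 5, 7, 11, 13, 14]
Total comparisons: 5

The merged array is [4, 5, 7, 11, 13, 14], requiring 5 comparisons. The merge step runs in O(n) time where n is the total number of elements.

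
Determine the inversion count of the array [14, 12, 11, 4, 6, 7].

Finding inversions in [14, 12, 11, 4, 6, 7]:

(0, 1): arr[0]=14 > arr[1]=12
(0, 2): arr[0]=14 > arr[2]=11
(0, 3): arr[0]=14 > arr[3]=4
(0, 4): arr[0]=14 > arr[4]=6
(0, 5): arr[0]=14 > arr[5]=7
(1, 2): arr[1]=12 > arr[2]=11
(1, 3): arr[1]=12 > arr[3]=4
(1, 4): arr[1]=12 > arr[4]=6
(1, 5): arr[1]=12 > arr[5]=7
(2, 3): arr[2]=11 > arr[3]=4
(2, 4): arr[2]=11 > arr[4]=6
(2, 5): arr[2]=11 > arr[5]=7

Total inversions: 12

The array has 12 inversion(s): (0,1), (0,2), (0,3), (0,4), (0,5), (1,2), (1,3), (1,4), (1,5), (2,3), (2,4), (2,5). Each pair (i,j) satisfies i < j and arr[i] > arr[j].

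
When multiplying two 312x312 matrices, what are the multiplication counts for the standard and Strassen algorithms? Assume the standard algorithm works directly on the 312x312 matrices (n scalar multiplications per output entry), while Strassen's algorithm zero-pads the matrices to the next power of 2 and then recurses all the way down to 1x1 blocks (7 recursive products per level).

Matrix multiplication for 312x312 matrices:

Strassen's algorithm requires power-of-2 dimensions. Pad 312x312 to 512x512 (next power of 2).

Standard algorithm: 312^3 = 30371328 multiplications
Strassen's algorithm: 7^(log2(512)) = 7^9 = 40353607 multiplications
Difference: 30371328 - 40353607 = -9982279 (Strassen uses MORE here due to padding overhead — for small or just-over-power-of-2 n, padding can outweigh the per-level savings)

Standard: 30371328 multiplications (312^3). Strassen: 40353607 multiplications (7^9, after padding to 512x512). Strassen reduces 8 recursive multiplications to 7 at each level.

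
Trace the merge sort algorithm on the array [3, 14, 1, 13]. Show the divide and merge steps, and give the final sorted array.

Merge sort trace:

Split: [3, 14, 1, 13] -> [3, 14] and [1, 13]
  Split: [3, 14] -> [3] and [14]
  Merge: [3] + [14] -> [3, 14]
  Split: [1, 13] -> [1] and [13]
  Merge: [1] + [13] -> [1, 13]
Merge: [3, 14] + [1, 13] -> [1, 3, 13, 14]

Final sorted array: [1, 3, 13, 14]

The merge sort proceeds by recursively splitting the array and merging sorted halves.
After all merges, the sorted array is [1, 3, 13, 14].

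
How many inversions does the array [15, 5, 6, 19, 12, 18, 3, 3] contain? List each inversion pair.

Finding inversions in [15, 5, 6, 19, 12, 18, 3, 3]:

(0, 1): arr[0]=15 > arr[1]=5
(0, 2): arr[0]=15 > arr[2]=6
(0, 4): arr[0]=15 > arr[4]=12
(0, 6): arr[0]=15 > arr[6]=3
(0, 7): arr[0]=15 > arr[7]=3
(1, 6): arr[1]=5 > arr[6]=3
(1, 7): arr[1]=5 > arr[7]=3
(2, 6): arr[2]=6 > arr[6]=3
(2, 7): arr[2]=6 > arr[7]=3
(3, 4): arr[3]=19 > arr[4]=12
(3, 5): arr[3]=19 > arr[5]=18
(3, 6): arr[3]=19 > arr[6]=3
(3, 7): arr[3]=19 > arr[7]=3
(4, 6): arr[4]=12 > arr[6]=3
(4, 7): arr[4]=12 > arr[7]=3
(5, 6): arr[5]=18 > arr[6]=3
(5, 7): arr[5]=18 > arr[7]=3

Total inversions: 17

The array has 17 inversion(s): (0,1), (0,2), (0,4), (0,6), (0,7), (1,6), (1,7), (2,6), (2,7), (3,4), (3,5), (3,6), (3,7), (4,6), (4,7), (5,6), (5,7). Each pair (i,j) satisfies i < j and arr[i] > arr[j].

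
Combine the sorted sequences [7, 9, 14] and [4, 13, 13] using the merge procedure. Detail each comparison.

Merging process:

Compare 7 vs 4: take 4 from right. Merged: [4]
Compare 7 vs 13: take 7 from left. Merged: [4, 7]
Compare 9 vs 13: take 9 from left. Merged: [4, 7, 9]
Compare 14 vs 13: take 13 from right. Merged: [4, 7, 9, 13]
Compare 14 vs 13: take 13 from right. Merged: [4, 7, 9, 13, 13]
Append remaining from left: [14]. Merged: [4, 7, 9, 13, 13, 14]

Final merged array: [4, 7, 9, 13, 13, 14]
Total comparisons: 5

The merged array is [4, 7, 9, 13, 13, 14], requiring 5 comparisons. The merge step runs in O(n) time where n is the total number of elements.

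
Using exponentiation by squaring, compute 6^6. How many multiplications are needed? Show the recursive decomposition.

Computing 6^6 by squaring (build up from 6^1; each line after the first costs one multiplication):

6^1 = 6
6^2 = (6^1)^2 = 6^2 = 36
6^3 = 6 * 6^2 = 6 * 36 = 216
6^6 = (6^3)^2 = 216^2 = 46656

Result: 46656
Multiplications needed: 3 (3 lines after 6^1)

6^6 = 46656. Using exponentiation by squaring, this requires 3 multiplications. The key idea: if the exponent is even, square the half-power; if odd, multiply by the base once.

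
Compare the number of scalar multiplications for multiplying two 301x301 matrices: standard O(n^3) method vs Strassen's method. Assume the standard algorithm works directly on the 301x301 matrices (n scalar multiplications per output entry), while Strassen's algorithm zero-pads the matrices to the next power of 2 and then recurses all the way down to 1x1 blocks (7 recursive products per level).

Matrix multiplication for 301x301 matrices:

Strassen's algorithm requires power-of-2 dimensions. Pad 301x301 to 512x512 (next power of 2).

Standard algorithm: 301^3 = 27270901 multiplications
Strassen's algorithm: 7^(log2(512)) = 7^9 = 40353607 multiplications
Difference: 27270901 - 40353607 = -13082706 (Strassen uses MORE here due to padding overhead — for small or just-over-power-of-2 n, padding can outweigh the per-level savings)

Standard: 27270901 multiplications (301^3). Strassen: 40353607 multiplications (7^9, after padding to 512x512). Strassen reduces 8 recursive multiplications to 7 at each level.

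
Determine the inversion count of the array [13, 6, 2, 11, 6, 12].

Finding inversions in [13, 6, 2, 11, 6, 12]:

(0, 1): arr[0]=13 > arr[1]=6
(0, 2): arr[0]=13 > arr[2]=2
(0, 3): arr[0]=13 > arr[3]=11
(0, 4): arr[0]=13 > arr[4]=6
(0, 5): arr[0]=13 > arr[5]=12
(1, 2): arr[1]=6 > arr[2]=2
(3, 4): arr[3]=11 > arr[4]=6

Total inversions: 7

The array has 7 inversion(s): (0,1), (0,2), (0,3), (0,4), (0,5), (1,2), (3,4). Each pair (i,j) satisfies i < j and arr[i] > arr[j].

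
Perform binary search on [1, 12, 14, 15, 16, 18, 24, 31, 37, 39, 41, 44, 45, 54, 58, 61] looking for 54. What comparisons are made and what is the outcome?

Binary search for 54 in [1, 12, 14, 15, 16, 18, 24, 31, 37, 39, 41, 44, 45, 54, 58, 61]:

lo=0, hi=15, mid=7, arr[mid]=31 -> 31 < 54, search right half
lo=8, hi=15, mid=11, arr[mid]=44 -> 44 < 54, search right half
lo=12, hi=15, mid=13, arr[mid]=54 -> Found target at index 13!

Binary search finds 54 at index 13 after 3 comparisons. The search repeatedly halves the search space by comparing with the middle element.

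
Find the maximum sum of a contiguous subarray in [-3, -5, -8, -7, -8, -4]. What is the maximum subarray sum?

Using Kadane's algorithm on [-3, -5, -8, -7, -8, -4]:

Scanning through the array:
Position 1 (value -5): max_ending_here = -5, max_so_far = -3
Position 2 (value -8): max_ending_here = -8, max_so_far = -3
Position 3 (value -7): max_ending_here = -7, max_so_far = -3
Position 4 (value -8): max_ending_here = -8, max_so_far = -3
Position 5 (value -4): max_ending_here = -4, max_so_far = -3

Maximum subarray: [-3]
Maximum sum: -3

The maximum subarray is [-3] with sum -3. This subarray runs from index 0 to index 0.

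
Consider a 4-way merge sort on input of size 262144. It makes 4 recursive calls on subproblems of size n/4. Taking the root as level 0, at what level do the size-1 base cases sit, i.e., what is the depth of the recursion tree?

For divide and conquer with division factor 4:

Problem sizes at each level:
Level 0: 262144
Level 1: 65536
Level 2: 16384
Level 3: 4096
Level 4: 1024
Level 5: 256
Level 6: 64
Level 7: 16
Level 8: 4
Level 9: 1

The root is level 0 and the size-1 base case is level 9 (the tree spans levels 0 through 9, i.e. 10 levels counting the root), so the depth is the number of divisions: log_4(262144) = 9

The recursion tree depth is log_4(262144) = 9. At each level, the problem size is divided by 4, so it takes 9 divisions to reduce to a base case of size 1. The algorithm makes 4 recursive calls at each level.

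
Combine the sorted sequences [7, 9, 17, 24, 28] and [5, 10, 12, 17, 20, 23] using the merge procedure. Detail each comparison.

Merging process:

Compare 7 vs 5: take 5 from right. Merged: [5]
Compare 7 vs 10: take 7 from left. Merged: [5, 7]
Compare 9 vs 10: take 9 from left. Merged: [5, 7, 9]
Compare 17 vs 10: take 10 from right. Merged: [5, 7, 9, 10]
Compare 17 vs 12: take 12 from right. Merged: [5, 7, 9, 10, 12]
Compare 17 vs 17: take 17 from left. Merged: [5, 7, 9, 10, 12, 17]
Compare 24 vs 17: take 17 from right. Merged: [5, 7, 9, 10, 12, 17, 17]
Compare 24 vs 20: take 20 from right. Merged: [5, 7, 9, 10, 12, 17, 17, 20]
Compare 24 vs 23: take 23 from right. Merged: [5, 7, 9, 10, 12, 17, 17, 20, 23]
Append remaining from left: [24, 28]. Merged: [5, 7, 9, 10, 12, 17, 17, 20, 23, 24, 28]

Final merged array: [5, 7, 9, 10, 12, 17, 17, 20, 23, 24, 28]
Total comparisons: 9

The merged array is [5, 7, 9, 10, 12, 17, 17, 20, 23, 24, 28], requiring 9 comparisons. The merge step runs in O(n) time where n is the total number of elements.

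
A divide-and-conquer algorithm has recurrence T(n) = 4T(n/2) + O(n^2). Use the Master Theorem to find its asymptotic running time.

Master Theorem for T(n) = 4T(n/2) + O(n^2):

a = 4, b = 2, c = 2
log_b(a) = log_2(4) = 2.0000

Case 2: c = 2 = log_2(4) = 2.0000
T(n) = O(n^2 log n) = O(n^2 log n)

For T(n) = 4T(n/2) + O(n^2): log_2(4) = 2.0000. This is Case 2 of the Master Theorem (c = log_b(a), equal work at all levels), giving O(n^2 log n).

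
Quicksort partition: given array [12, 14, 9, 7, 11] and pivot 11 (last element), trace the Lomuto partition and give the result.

Lomuto partition with pivot = 11:

Initial array: [12, 14, 9, 7, 11]

arr[0]=12 > 11: no swap
arr[1]=14 > 11: no swap
arr[2]=9 <= 11: swap with position 0, array becomes [9, 14, 12, 7, 11]
arr[3]=7 <= 11: swap with position 1, array becomes [9, 7, 12, 14, 11]

Place pivot at position 2: [9, 7, 11, 14, 12]
Pivot position: 2

After partitioning with pivot 11, the array becomes [9, 7, 11, 14, 12]. The pivot is placed at index 2. All elements to the left of the pivot are <= 11, and all elements to the right are > 11.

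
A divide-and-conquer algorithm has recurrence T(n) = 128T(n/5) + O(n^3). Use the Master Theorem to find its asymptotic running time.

Master Theorem for T(n) = 128T(n/5) + O(n^3):

a = 128, b = 5, c = 3
log_b(a) = log_5(128) = 3.0147

Case 1: c = 3 < log_5(128) = 3.0147
T(n) = O(n^(log_5 128))

For T(n) = 128T(n/5) + O(n^3): log_5(128) = 3.0147. This is Case 1 of the Master Theorem (c < log_b(a), work dominated by leaves), giving O(n^(log_5 128)).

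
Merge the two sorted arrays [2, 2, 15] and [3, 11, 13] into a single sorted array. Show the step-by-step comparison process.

Merging process:

Compare 2 vs 3: take 2 from left. Merged: [2]
Compare 2 vs 3: take 2 from left. Merged: [2, 2]
Compare 15 vs 3: take 3 from right. Merged: [2, 2, 3]
Compare 15 vs 11: take 11 from right. Merged: [2, 2, 3, 11]
Compare 15 vs 13: take 13 from right. Merged: [2, 2, 3, 11, 13]
Append remaining from left: [15]. Merged: [2, 2, 3, 11, 13, 15]

Final merged array: [2, 2, 3, 11, 13, 15]
Total comparisons: 5

The merged array is [2, 2, 3, 11, 13, 15], requiring 5 comparisons. The merge step runs in O(n) time where n is the total number of elements.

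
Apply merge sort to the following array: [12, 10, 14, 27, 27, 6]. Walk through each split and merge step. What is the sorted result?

Merge sort trace:

Split: [12, 10, 14, 27, 27, 6] -> [12, 10, 14] and [27, 27, 6]
  Split: [12, 10, 14] -> [12] and [10, 14]
    Split: [10, 14] -> [10] and [14]
    Merge: [10] + [14] -> [10, 14]
  Merge: [12] + [10, 14] -> [10, 12, 14]
  Split: [27, 27, 6] -> [27] and [27, 6]
    Split: [27, 6] -> [27] and [6]
    Merge: [27] + [6] -> [6, 27]
  Merge: [27] + [6, 27] -> [6, 27, 27]
Merge: [10, 12, 14] + [6, 27, 27] -> [6, 10, 12, 14, 27, 27]

Final sorted array: [6, 10, 12, 14, 27, 27]

The merge sort proceeds by recursively splitting the array and merging sorted halves.
After all merges, the sorted array is [6, 10, 12, 14, 27, 27].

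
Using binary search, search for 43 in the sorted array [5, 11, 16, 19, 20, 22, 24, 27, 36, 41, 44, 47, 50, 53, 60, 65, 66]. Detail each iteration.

Binary search for 43 in [5, 11, 16, 19, 20, 22, 24, 27, 36, 41, 44, 47, 50, 53, 60, 65, 66]:

lo=0, hi=16, mid=8, arr[mid]=36 -> 36 < 43, search right half
lo=9, hi=16, mid=12, arr[mid]=50 -> 50 > 43, search left half
lo=9, hi=11, mid=10, arr[mid]=44 -> 44 > 43, search left half
lo=9, hi=9, mid=9, arr[mid]=41 -> 41 < 43, search right half
lo=10 > hi=9, target 43 not found

Binary search determines that 43 is not in the array after 4 comparisons. The search space was exhausted without finding the target.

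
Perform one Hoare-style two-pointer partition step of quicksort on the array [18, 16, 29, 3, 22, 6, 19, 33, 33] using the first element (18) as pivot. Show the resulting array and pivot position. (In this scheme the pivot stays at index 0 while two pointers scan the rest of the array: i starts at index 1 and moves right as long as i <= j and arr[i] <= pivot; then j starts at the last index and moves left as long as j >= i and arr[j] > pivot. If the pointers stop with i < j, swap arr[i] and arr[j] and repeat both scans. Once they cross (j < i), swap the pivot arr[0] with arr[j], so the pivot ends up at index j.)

Hoare-style two-pointer partition with pivot = 18:

Initial array: [18, 16, 29, 3, 22, 6, 19, 33, 33]

Pointers start at i = 1, j = 8.
i stops at index 2 (arr[2]=29 > 18), j stops at index 5 (arr[5]=6 <= 18): swap arr[2] and arr[5], array becomes [18, 16, 6, 3, 22, 29, 19, 33, 33]
i ends at 4, j ends at 3: the pointers have crossed (j < i), so scanning stops.

Swap pivot arr[0] with arr[3] to place pivot at position 3: [3, 16, 6, 18, 22, 29, 19, 33, 33]
Pivot position: 3

After partitioning with pivot 18, the array becomes [3, 16, 6, 18, 22, 29, 19, 33, 33]. The pivot is placed at index 3. All elements to the left of the pivot are <= 18, and all elements to the right are > 18.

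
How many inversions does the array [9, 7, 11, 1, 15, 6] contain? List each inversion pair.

Finding inversions in [9, 7, 11, 1, 15, 6]:

(0, 1): arr[0]=9 > arr[1]=7
(0, 3): arr[0]=9 > arr[3]=1
(0, 5): arr[0]=9 > arr[5]=6
(1, 3): arr[1]=7 > arr[3]=1
(1, 5): arr[1]=7 > arr[5]=6
(2, 3): arr[2]=11 > arr[3]=1
(2, 5): arr[2]=11 > arr[5]=6
(4, 5): arr[4]=15 > arr[5]=6

Total inversions: 8

The array has 8 inversion(s): (0,1), (0,3), (0,5), (1,3), (1,5), (2,3), (2,5), (4,5). Each pair (i,j) satisfies i < j and arr[i] > arr[j].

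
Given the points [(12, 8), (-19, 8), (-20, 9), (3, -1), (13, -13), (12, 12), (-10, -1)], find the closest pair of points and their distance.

Computing all pairwise distances among 7 points:

d((12, 8), (-19, 8)) = 31.0
d((12, 8), (-20, 9)) = 32.0156
d((12, 8), (3, -1)) = 12.7279
d((12, 8), (13, -13)) = 21.0238
d((12, 8), (12, 12)) = 4.0
d((12, 8), (-10, -1)) = 23.7697
d((-19, 8), (-20, 9)) = 1.4142 <-- minimum
d((-19, 8), (3, -1)) = 23.7697
d((-19, 8), (13, -13)) = 38.2753
d((-19, 8), (12, 12)) = 31.257
d((-19, 8), (-10, -1)) = 12.7279
d((-20, 9), (3, -1)) = 25.0799
d((-20, 9), (13, -13)) = 39.6611
d((-20, 9), (12, 12)) = 32.1403
d((-20, 9), (-10, -1)) = 14.1421
d((3, -1), (13, -13)) = 15.6205
d((3, -1), (12, 12)) = 15.8114
d((3, -1), (-10, -1)) = 13.0
d((13, -13), (12, 12)) = 25.02
d((13, -13), (-10, -1)) = 25.9422
d((12, 12), (-10, -1)) = 25.5539

Closest pair: (-19, 8) and (-20, 9) with distance 1.4142

The closest pair is (-19, 8) and (-20, 9) with Euclidean distance 1.4142. For 7 points, brute-force pairwise comparison is shown above. For large n, the divide-and-conquer algorithm (sort by x, recurse on halves, check the dividing strip) achieves O(n log n).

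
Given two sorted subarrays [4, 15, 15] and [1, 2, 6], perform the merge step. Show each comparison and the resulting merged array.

Merging process:

Compare 4 vs 1: take 1 from right. Merged: [1]
Compare 4 vs 2: take 2 from right. Merged: [1, 2]
Compare 4 vs 6: take 4 from left. Merged: [1, 2, 4]
Compare 15 vs 6: take 6 from right. Merged: [1, 2, 4, 6]
Append remaining from left: [15, 15]. Merged: [1, 2, 4, 6, 15, 15]

Final merged array: [1, 2, 4, 6, 15, 15]
Total comparisons: 4

The merged array is [1, 2, 4, 6, 15, 15], requiring 4 comparisons. The merge step runs in O(n) time where n is the total number of elements.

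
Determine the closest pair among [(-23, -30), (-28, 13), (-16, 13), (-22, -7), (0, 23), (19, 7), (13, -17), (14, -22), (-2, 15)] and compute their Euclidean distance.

Computing all pairwise distances among 9 points:

d((-23, -30), (-28, 13)) = 43.2897
d((-23, -30), (-16, 13)) = 43.566
d((-23, -30), (-22, -7)) = 23.0217
d((-23, -30), (0, 23)) = 57.7754
d((-23, -30), (19, 7)) = 55.9732
d((-23, -30), (13, -17)) = 38.2753
d((-23, -30), (14, -22)) = 37.855
d((-23, -30), (-2, 15)) = 49.6588
d((-28, 13), (-16, 13)) = 12.0
d((-28, 13), (-22, -7)) = 20.8806
d((-28, 13), (0, 23)) = 29.7321
d((-28, 13), (19, 7)) = 47.3814
d((-28, 13), (13, -17)) = 50.8035
d((-28, 13), (14, -22)) = 54.6717
d((-28, 13), (-2, 15)) = 26.0768
d((-16, 13), (-22, -7)) = 20.8806
d((-16, 13), (0, 23)) = 18.868
d((-16, 13), (19, 7)) = 35.5106
d((-16, 13), (13, -17)) = 41.7253
d((-16, 13), (14, -22)) = 46.0977
d((-16, 13), (-2, 15)) = 14.1421
d((-22, -7), (0, 23)) = 37.2022
d((-22, -7), (19, 7)) = 43.3244
d((-22, -7), (13, -17)) = 36.4005
d((-22, -7), (14, -22)) = 39.0
d((-22, -7), (-2, 15)) = 29.7321
d((0, 23), (19, 7)) = 24.8395
d((0, 23), (13, -17)) = 42.0595
d((0, 23), (14, -22)) = 47.1275
d((0, 23), (-2, 15)) = 8.2462
d((19, 7), (13, -17)) = 24.7386
d((19, 7), (14, -22)) = 29.4279
d((19, 7), (-2, 15)) = 22.4722
d((13, -17), (14, -22)) = 5.099 <-- minimum
d((13, -17), (-2, 15)) = 35.3412
d((14, -22), (-2, 15)) = 40.3113

Closest pair: (13, -17) and (14, -22) with distance 5.099

The closest pair is (13, -17) and (14, -22) with Euclidean distance 5.099. For 9 points, brute-force pairwise comparison is shown above. For large n, the divide-and-conquer algorithm (sort by x, recurse on halves, check the dividing strip) achieves O(n log n).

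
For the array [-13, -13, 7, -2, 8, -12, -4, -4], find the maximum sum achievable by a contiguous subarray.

Using Kadane's algorithm on [-13, -13, 7, -2, 8, -12, -4, -4]:

Scanning through the array:
Position 1 (value -13): max_ending_here = -13, max_so_far = -13
Position 2 (value 7): max_ending_here = 7, max_so_far = 7
Position 3 (value -2): max_ending_here = 5, max_so_far = 7
Position 4 (value 8): max_ending_here = 13, max_so_far = 13
Position 5 (value -12): max_ending_here = 1, max_so_far = 13
Position 6 (value -4): max_ending_here = -3, max_so_far = 13
Position 7 (value -4): max_ending_here = -4, max_so_far = 13

Maximum subarray: [7, -2, 8]
Maximum sum: 13

The maximum subarray is [7, -2, 8] with sum 13. This subarray runs from index 2 to index 4.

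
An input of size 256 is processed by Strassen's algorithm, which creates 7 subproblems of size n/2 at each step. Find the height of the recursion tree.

For divide and conquer with division factor 2:

Problem sizes at each level:
Level 0: 256
Level 1: 128
Level 2: 64
Level 3: 32
Level 4: 16
Level 5: 8
Level 6: 4
Level 7: 2
Level 8: 1

The root is level 0 and the size-1 base case is level 8 (the tree spans levels 0 through 8, i.e. 9 levels counting the root), so the depth is the number of divisions: log_2(256) = 8

The recursion tree depth is log_2(256) = 8. At each level, the problem size is divided by 2, so it takes 8 divisions to reduce to a base case of size 1. The algorithm makes 7 recursive calls at each level.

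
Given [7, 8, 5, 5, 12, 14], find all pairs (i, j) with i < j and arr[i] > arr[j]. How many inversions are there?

Finding inversions in [7, 8, 5, 5, 12, 14]:

(0, 2): arr[0]=7 > arr[2]=5
(0, 3): arr[0]=7 > arr[3]=5
(1, 2): arr[1]=8 > arr[2]=5
(1, 3): arr[1]=8 > arr[3]=5

Total inversions: 4

The array has 4 inversion(s): (0,2), (0,3), (1,2), (1,3). Each pair (i,j) satisfies i < j and arr[i] > arr[j].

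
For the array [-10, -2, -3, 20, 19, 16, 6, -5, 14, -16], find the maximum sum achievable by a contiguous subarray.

Using Kadane's algorithm on [-10, -2, -3, 20, 19, 16, 6, -5, 14, -16]:

Scanning through the array:
Position 1 (value -2): max_ending_here = -2, max_so_far = -2
Position 2 (value -3): max_ending_here = -3, max_so_far = -2
Position 3 (value 20): max_ending_here = 20, max_so_far = 20
Position 4 (value 19): max_ending_here = 39, max_so_far = 39
Position 5 (value 16): max_ending_here = 55, max_so_far = 55
Position 6 (value 6): max_ending_here = 61, max_so_far = 61
Position 7 (value -5): max_ending_here = 56, max_so_far = 61
Position 8 (value 14): max_ending_here = 70, max_so_far = 70
Position 9 (value -16): max_ending_here = 54, max_so_far = 70

Maximum subarray: [20, 19, 16, 6, -5, 14]
Maximum sum: 70

The maximum subarray is [20, 19, 16, 6, -5, 14] with sum 70. This subarray runs from index 3 to index 8.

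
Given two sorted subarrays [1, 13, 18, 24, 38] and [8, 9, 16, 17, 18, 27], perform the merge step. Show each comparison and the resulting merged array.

Merging process:

Compare 1 vs 8: take 1 from left. Merged: [1]
Compare 13 vs 8: take 8 from right. Merged: [1, 8]
Compare 13 vs 9: take 9 from right. Merged: [1, 8, 9]
Compare 13 vs 16: take 13 from left. Merged: [1, 8, 9, 13]
Compare 18 vs 16: take 16 from right. Merged: [1, 8, 9, 13, 16]
Compare 18 vs 17: take 17 from right. Merged: [1, 8, 9, 13, 16, 17]
Compare 18 vs 18: take 18 from left. Merged: [1, 8, 9, 13, 16, 17, 18]
Compare 24 vs 18: take 18 from right. Merged: [1, 8, 9, 13, 16, 17, 18, 18]
Compare 24 vs 27: take 24 from left. Merged: [1, 8, 9, 13, 16, 17, 18, 18, 24]
Compare 38 vs 27: take 27 from right. Merged: [1, 8, 9, 13, 16, 17, 18, 18, 24, 27]
Append remaining from left: [38]. Merged: [1, 8, 9, 13, 16, 17, 18, 18, 24, 27, 38]

Final merged array: [1, 8, 9, 13, 16, 17, 18, 18, 24, 27, 38]
Total comparisons: 10

The merged array is [1, 8, 9, 13, 16, 17, 18, 18, 24, 27, 38], requiring 10 comparisons. The merge step runs in O(n) time where n is the total number of elements.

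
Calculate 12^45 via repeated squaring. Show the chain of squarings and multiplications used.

Computing 12^45 by squaring (build up from 12^1; each line after the first costs one multiplication):

12^1 = 12
12^2 = (12^1)^2 = 12^2 = 144
12^4 = (12^2)^2 = 144^2 = 20736
12^5 = 12 * 12^4 = 12 * 20736 = 248832
12^10 = (12^5)^2 = 248832^2 = 61917364224
12^11 = 12 * 12^10 = 12 * 61917364224 = 743008370688
12^22 = (12^11)^2 = 743008370688^2 = 552061438912436417593344
12^44 = (12^22)^2 = 552061438912436417593344^2 = 304771832334069766392840191887919236168953102336
12^45 = 12 * 12^44 = 12 * 304771832334069766392840191887919236168953102336 = 3657261988008837196714082302655030834027437228032

Result: 3657261988008837196714082302655030834027437228032
Multiplications needed: 8 (8 lines after 12^1)

12^45 = 3657261988008837196714082302655030834027437228032. Using exponentiation by squaring, this requires 8 multiplications. The key idea: if the exponent is even, square the half-power; if odd, multiply by the base once.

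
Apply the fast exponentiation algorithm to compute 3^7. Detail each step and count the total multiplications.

Computing 3^7 by squaring (build up from 3^1; each line after the first costs one multiplication):

3^1 = 3
3^2 = (3^1)^2 = 3^2 = 9
3^3 = 3 * 3^2 = 3 * 9 = 27
3^6 = (3^3)^2 = 27^2 = 729
3^7 = 3 * 3^6 = 3 * 729 = 2187

Result: 2187
Multiplications needed: 4 (4 lines after 3^1)

3^7 = 2187. Using exponentiation by squaring, this requires 4 multiplications. The key idea: if the exponent is even, square the half-power; if odd, multiply by the base once.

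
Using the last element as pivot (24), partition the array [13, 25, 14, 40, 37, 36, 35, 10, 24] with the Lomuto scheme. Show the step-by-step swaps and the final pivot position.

Lomuto partition with pivot = 24:

Initial array: [13, 25, 14, 40, 37, 36, 35, 10, 24]

arr[0]=13 <= 24: swap with position 0, array becomes [13, 25, 14, 40, 37, 36, 35, 10, 24]
arr[1]=25 > 24: no swap
arr[2]=14 <= 24: swap with position 1, array becomes [13, 14, 25, 40, 37, 36, 35, 10, 24]
arr[3]=40 > 24: no swap
arr[4]=37 > 24: no swap
arr[5]=36 > 24: no swap
arr[6]=35 > 24: no swap
arr[7]=10 <= 24: swap with position 2, array becomes [13, 14, 10, 40, 37, 36, 35, 25, 24]

Place pivot at position 3: [13, 14, 10, 24, 37, 36, 35, 25, 40]
Pivot position: 3

After partitioning with pivot 24, the array becomes [13, 14, 10, 24, 37, 36, 35, 25, 40]. The pivot is placed at index 3. All elements to the left of the pivot are <= 24, and all elements to the right are > 24.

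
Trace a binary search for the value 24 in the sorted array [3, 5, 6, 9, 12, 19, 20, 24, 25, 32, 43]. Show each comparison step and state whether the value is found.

Binary search for 24 in [3, 5, 6, 9, 12, 19, 20, 24, 25, 32, 43]:

lo=0, hi=10, mid=5, arr[mid]=19 -> 19 < 24, search right half
lo=6, hi=10, mid=8, arr[mid]=25 -> 25 > 24, search left half
lo=6, hi=7, mid=6, arr[mid]=20 -> 20 < 24, search right half
lo=7, hi=7, mid=7, arr[mid]=24 -> Found target at index 7!

Binary search finds 24 at index 7 after 4 comparisons. The search repeatedly halves the search space by comparing with the middle element.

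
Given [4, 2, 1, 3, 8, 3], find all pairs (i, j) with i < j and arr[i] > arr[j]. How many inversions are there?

Finding inversions in [4, 2, 1, 3, 8, 3]:

(0, 1): arr[0]=4 > arr[1]=2
(0, 2): arr[0]=4 > arr[2]=1
(0, 3): arr[0]=4 > arr[3]=3
(0, 5): arr[0]=4 > arr[5]=3
(1, 2): arr[1]=2 > arr[2]=1
(4, 5): arr[4]=8 > arr[5]=3

Total inversions: 6

The array has 6 inversion(s): (0,1), (0,2), (0,3), (0,5), (1,2), (4,5). Each pair (i,j) satisfies i < j and arr[i] > arr[j].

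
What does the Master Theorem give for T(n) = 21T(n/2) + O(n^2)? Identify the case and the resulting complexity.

Master Theorem for T(n) = 21T(n/2) + O(n^2):

a = 21, b = 2, c = 2
log_b(a) = log_2(21) = 4.3923

Case 1: c = 2 < log_2(21) = 4.3923
T(n) = O(n^(log_2 21))

For T(n) = 21T(n/2) + O(n^2): log_2(21) = 4.3923. This is Case 1 of the Master Theorem (c < log_b(a), work dominated by leaves), giving O(n^(log_2 21)).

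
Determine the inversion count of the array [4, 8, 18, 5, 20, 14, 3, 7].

Finding inversions in [4, 8, 18, 5, 20, 14, 3, 7]:

(0, 6): arr[0]=4 > arr[6]=3
(1, 3): arr[1]=8 > arr[3]=5
(1, 6): arr[1]=8 > arr[6]=3
(1, 7): arr[1]=8 > arr[7]=7
(2, 3): arr[2]=18 > arr[3]=5
(2, 5): arr[2]=18 > arr[5]=14
(2, 6): arr[2]=18 > arr[6]=3
(2, 7): arr[2]=18 > arr[7]=7
(3, 6): arr[3]=5 > arr[6]=3
(4, 5): arr[4]=20 > arr[5]=14
(4, 6): arr[4]=20 > arr[6]=3
(4, 7): arr[4]=20 > arr[7]=7
(5, 6): arr[5]=14 > arr[6]=3
(5, 7): arr[5]=14 > arr[7]=7

Total inversions: 14

The array has 14 inversion(s): (0,6), (1,3), (1,6), (1,7), (2,3), (2,5), (2,6), (2,7), (3,6), (4,5), (4,6), (4,7), (5,6), (5,7). Each pair (i,j) satisfies i < j and arr[i] > arr[j].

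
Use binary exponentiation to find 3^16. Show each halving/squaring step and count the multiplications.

Computing 3^16 by squaring (build up from 3^1; each line after the first costs one multiplication):

3^1 = 3
3^2 = (3^1)^2 = 3^2 = 9
3^4 = (3^2)^2 = 9^2 = 81
3^8 = (3^4)^2 = 81^2 = 6561
3^16 = (3^8)^2 = 6561^2 = 43046721

Result: 43046721
Multiplications needed: 4 (4 lines after 3^1)

3^16 = 43046721. Using exponentiation by squaring, this requires 4 multiplications. The key idea: if the exponent is even, square the half-power; if odd, multiply by the base once.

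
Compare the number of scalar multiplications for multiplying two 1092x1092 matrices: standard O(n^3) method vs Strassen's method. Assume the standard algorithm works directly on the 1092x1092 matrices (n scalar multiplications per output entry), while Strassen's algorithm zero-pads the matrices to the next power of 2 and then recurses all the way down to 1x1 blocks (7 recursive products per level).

Matrix multiplication for 1092x1092 matrices:

Strassen's algorithm requires power-of-2 dimensions. Pad 1092x1092 to 2048x2048 (next power of 2).

Standard algorithm: 1092^3 = 1302170688 multiplications
Strassen's algorithm: 7^(log2(2048)) = 7^11 = 1977326743 multiplications
Difference: 1302170688 - 1977326743 = -675156055 (Strassen uses MORE here due to padding overhead — for small or just-over-power-of-2 n, padding can outweigh the per-level savings)

Standard: 1302170688 multiplications (1092^3). Strassen: 1977326743 multiplications (7^11, after padding to 2048x2048). Strassen reduces 8 recursive multiplications to 7 at each level.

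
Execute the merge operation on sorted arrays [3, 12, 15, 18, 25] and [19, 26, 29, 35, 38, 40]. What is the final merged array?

Merging process:

Compare 3 vs 19: take 3 from left. Merged: [3]
Compare 12 vs 19: take 12 from left. Merged: [3, 12]
Compare 15 vs 19: take 15 from left. Merged: [3, 12, 15]
Compare 18 vs 19: take 18 from left. Merged: [3, 12, 15, 18]
Compare 25 vs 19: take 19 from right. Merged: [3, 12, 15, 18, 19]
Compare 25 vs 26: take 25 from left. Merged: [3, 12, 15, 18, 19, 25]
Append remaining from right: [26, 29, 35, 38, 40]. Merged: [3, 12, 15, 18, 19, 25, 26, 29, 35, 38, 40]

Final merged array: [3, 12, 15, 18, 19, 25, 26, 29, 35, 38, 40]
Total comparisons: 6

The merged array is [3, 12, 15, 18, 19, 25, 26, 29, 35, 38, 40], requiring 6 comparisons. The merge step runs in O(n) time where n is the total number of elements.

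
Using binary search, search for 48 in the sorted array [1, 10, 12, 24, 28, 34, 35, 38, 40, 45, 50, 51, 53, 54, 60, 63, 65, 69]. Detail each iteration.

Binary search for 48 in [1, 10, 12, 24, 28, 34, 35, 38, 40, 45, 50, 51, 53, 54, 60, 63, 65, 69]:

lo=0, hi=17, mid=8, arr[mid]=40 -> 40 < 48, search right half
lo=9, hi=17, mid=13, arr[mid]=54 -> 54 > 48, search left half
lo=9, hi=12, mid=10, arr[mid]=50 -> 50 > 48, search left half
lo=9, hi=9, mid=9, arr[mid]=45 -> 45 < 48, search right half
lo=10 > hi=9, target 48 not found

Binary search determines that 48 is not in the array after 4 comparisons. The search space was exhausted without finding the target.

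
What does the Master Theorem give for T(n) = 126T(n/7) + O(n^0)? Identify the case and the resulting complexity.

Master Theorem for T(n) = 126T(n/7) + O(n^0):

a = 126, b = 7, c = 0
log_b(a) = log_7(126) = 2.4854

Case 1: c = 0 < log_7(126) = 2.4854
T(n) = O(n^(log_7 126))

For T(n) = 126T(n/7) + O(n^0): log_7(126) = 2.4854. This is Case 1 of the Master Theorem (c < log_b(a), work dominated by leaves), giving O(n^(log_7 126)).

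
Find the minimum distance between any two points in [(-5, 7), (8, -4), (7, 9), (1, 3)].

Computing all pairwise distances among 4 points:

d((-5, 7), (8, -4)) = 17.0294
d((-5, 7), (7, 9)) = 12.1655
d((-5, 7), (1, 3)) = 7.2111 <-- minimum
d((8, -4), (7, 9)) = 13.0384
d((8, -4), (1, 3)) = 9.8995
d((7, 9), (1, 3)) = 8.4853

Closest pair: (-5, 7) and (1, 3) with distance 7.2111

The closest pair is (-5, 7) and (1, 3) with Euclidean distance 7.2111. For 4 points, brute-force pairwise comparison is shown above. For large n, the divide-and-conquer algorithm (sort by x, recurse on halves, check the dividing strip) achieves O(n log n).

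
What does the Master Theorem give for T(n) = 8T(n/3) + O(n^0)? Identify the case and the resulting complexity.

Master Theorem for T(n) = 8T(n/3) + O(n^0):

a = 8, b = 3, c = 0
log_b(a) = log_3(8) = 1.8928

Case 1: c = 0 < log_3(8) = 1.8928
T(n) = O(n^(log_3 8))

For T(n) = 8T(n/3) + O(n^0): log_3(8) = 1.8928. This is Case 1 of the Master Theorem (c < log_b(a), work dominated by leaves), giving O(n^(log_3 8)).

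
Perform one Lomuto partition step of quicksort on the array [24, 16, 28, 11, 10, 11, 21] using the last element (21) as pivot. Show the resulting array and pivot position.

Lomuto partition with pivot = 21:

Initial array: [24, 16, 28, 11, 10, 11, 21]

arr[0]=24 > 21: no swap
arr[1]=16 <= 21: swap with position 0, array becomes [16, 24, 28, 11, 10, 11, 21]
arr[2]=28 > 21: no swap
arr[3]=11 <= 21: swap with position 1, array becomes [16, 11, 28, 24, 10, 11, 21]
arr[4]=10 <= 21: swap with position 2, array becomes [16, 11, 10, 24, 28, 11, 21]
arr[5]=11 <= 21: swap with position 3, array becomes [16, 11, 10, 11, 28, 24, 21]

Place pivot at position 4: [16, 11, 10, 11, 21, 24, 28]
Pivot position: 4

After partitioning with pivot 21, the array becomes [16, 11, 10, 11, 21, 24, 28]. The pivot is placed at index 4. All elements to the left of the pivot are <= 21, and all elements to the right are > 21.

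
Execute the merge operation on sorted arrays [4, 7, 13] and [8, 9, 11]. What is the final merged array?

Merging process:

Compare 4 vs 8: take 4 from left. Merged: [4]
Compare 7 vs 8: take 7 from left. Merged: [4, 7]
Compare 13 vs 8: take 8 from right. Merged: [4, 7, 8]
Compare 13 vs 9: take 9 from right. Merged: [4, 7, 8, 9]
Compare 13 vs 11: take 11 from right. Merged: [4, 7, 8, 9, 11]
Append remaining from left: [13]. Merged: [4, 7, 8, 9, 11, 13]

Final merged array: [4, 7, 8, 9, 11, 13]
Total comparisons: 5

The merged array is [4, 7, 8, 9, 11, 13], requiring 5 comparisons. The merge step runs in O(n) time where n is the total number of elements.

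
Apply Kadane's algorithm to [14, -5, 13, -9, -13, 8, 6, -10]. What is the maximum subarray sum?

Using Kadane's algorithm on [14, -5, 13, -9, -13, 8, 6, -10]:

Scanning through the array:
Position 1 (value -5): max_ending_here = 9, max_so_far = 14
Position 2 (value 13): max_ending_here = 22, max_so_far = 22
Position 3 (value -9): max_ending_here = 13, max_so_far = 22
Position 4 (value -13): max_ending_here = 0, max_so_far = 22
Position 5 (value 8): max_ending_here = 8, max_so_far = 22
Position 6 (value 6): max_ending_here = 14, max_so_far = 22
Position 7 (value -10): max_ending_here = 4, max_so_far = 22

Maximum subarray: [14, -5, 13]
Maximum sum: 22

The maximum subarray is [14, -5, 13] with sum 22. This subarray runs from index 0 to index 2.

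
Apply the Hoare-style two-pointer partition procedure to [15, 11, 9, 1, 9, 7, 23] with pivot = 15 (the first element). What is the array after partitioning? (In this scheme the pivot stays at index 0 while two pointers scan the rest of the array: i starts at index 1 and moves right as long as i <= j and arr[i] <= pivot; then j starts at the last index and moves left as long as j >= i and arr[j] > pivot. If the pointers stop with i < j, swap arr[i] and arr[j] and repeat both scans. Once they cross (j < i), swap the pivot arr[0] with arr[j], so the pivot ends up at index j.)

Hoare-style two-pointer partition with pivot = 15:

Initial array: [15, 11, 9, 1, 9, 7, 23]

Pointers start at i = 1, j = 6.
i ends at 6, j ends at 5: the pointers have crossed (j < i), so scanning stops.

Swap pivot arr[0] with arr[5] to place pivot at position 5: [7, 11, 9, 1, 9, 15, 23]
Pivot position: 5

After partitioning with pivot 15, the array becomes [7, 11, 9, 1, 9, 15, 23]. The pivot is placed at index 5. All elements to the left of the pivot are <= 15, and all elements to the right are > 15.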